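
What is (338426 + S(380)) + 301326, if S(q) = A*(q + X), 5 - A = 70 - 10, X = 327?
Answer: 600867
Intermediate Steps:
A = -55 (A = 5 - (70 - 10) = 5 - 1*60 = 5 - 60 = -55)
S(q) = -17985 - 55*q (S(q) = -55*(q + 327) = -55*(327 + q) = -17985 - 55*q)
(338426 + S(380)) + 301326 = (338426 + (-17985 - 55*380)) + 301326 = (338426 + (-17985 - 20900)) + 301326 = (338426 - 38885) + 301326 = 299541 + 301326 = 600867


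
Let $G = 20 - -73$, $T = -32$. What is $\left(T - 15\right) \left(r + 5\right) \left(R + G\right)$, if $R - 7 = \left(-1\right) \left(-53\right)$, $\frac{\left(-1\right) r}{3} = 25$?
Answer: $503370$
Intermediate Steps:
$r = -75$ ($r = \left(-3\right) 25 = -75$)
$R = 60$ ($R = 7 - -53 = 7 + 53 = 60$)
$G = 93$ ($G = 20 + 73 = 93$)
$\left(T - 15\right) \left(r + 5\right) \left(R + G\right) = \left(-32 - 15\right) \left(-75 + 5\right) \left(60 + 93\right) = \left(-47\right) \left(-70\right) 153 = 3290 \cdot 153 = 503370$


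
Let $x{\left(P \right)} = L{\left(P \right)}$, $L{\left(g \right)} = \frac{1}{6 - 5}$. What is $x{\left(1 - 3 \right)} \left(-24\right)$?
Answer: $-24$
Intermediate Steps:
$L{\left(g \right)} = 1$ ($L{\left(g \right)} = 1^{-1} = 1$)
$x{\left(P \right)} = 1$
$x{\left(1 - 3 \right)} \left(-24\right) = 1 \left(-24\right) = -24$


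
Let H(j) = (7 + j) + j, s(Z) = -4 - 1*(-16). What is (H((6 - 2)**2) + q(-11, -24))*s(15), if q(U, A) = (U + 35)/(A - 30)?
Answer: 1388/3 ≈ 462.67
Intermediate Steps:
q(U, A) = (35 + U)/(-30 + A)
s(Z) = 12 (s(Z) = -4 + 16 = 12)
H(j) = 7 + 2*j
(H((6 - 2)**2) + q(-11, -24))*s(15) = ((7 + 2*(6 - 2)**2) + (35 - 11)/(-30 - 24))*12 = ((7 + 2*4**2) + 24/(-54))*12 = ((7 + 2*16) - 1/54*24)*12 = ((7 + 32) - 4/9)*12 = (39 - 4/9)*12 = (347/9)*12 = 1388/3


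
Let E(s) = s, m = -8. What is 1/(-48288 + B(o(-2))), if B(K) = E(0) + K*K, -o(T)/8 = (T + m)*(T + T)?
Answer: 1/54112 ≈ 1.8480e-5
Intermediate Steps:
o(T) = -16*T*(-8 + T) (o(T) = -8*(T - 8)*(T + T) = -8*(-8 + T)*2*T = -16*T*(-8 + T))
B(K) = K² (B(K) = 0 + K*K = 0 + K² = K²)
1/(-48288 + B(o(-2))) = 1/(-48288 + (16*(-2)*(8 - 1*(-2)))²) = 1/(-48288 + (16*(-2)*(8 + 2))²) = 1/(-48288 + (16*(-2)*10)²) = 1/(-48288 + (-320)²) = 1/(-48288 + 102400) = 1/54112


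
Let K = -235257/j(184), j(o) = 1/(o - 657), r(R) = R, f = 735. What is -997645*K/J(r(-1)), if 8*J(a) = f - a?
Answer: -111014504698845/92 ≈ -1.2067e+12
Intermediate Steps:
j(o) = 1/(-657 + o)
J(a) = 735/8 - a/8 (J(a) = (735 - a)/8 = 735/8 - a/8)
K = 111276561 (K = -235257/(1/(-657 + 184)) = -235257/(1/(-473)) = -235257/(-1/473) = -235257*(-473) = 111276561)
-997645*K/J(r(-1)) = -997645*111276561/(735/8 - 1/8*(-1)) = -997645*111276561/(735/8 + 1/8) = -997645/(92*(1/111276561)) = -997645/92/111276561 = -997645*111276561/92 = -111014504698845/92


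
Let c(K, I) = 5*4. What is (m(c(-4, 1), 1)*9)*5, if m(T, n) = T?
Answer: 900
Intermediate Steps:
c(K, I) = 20
(m(c(-4, 1), 1)*9)*5 = (20*9)*5 = 180*5 = 900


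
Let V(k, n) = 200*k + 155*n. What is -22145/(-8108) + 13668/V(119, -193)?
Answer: 24596531/49580420 ≈ 0.49609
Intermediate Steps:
V(k, n) = 155*n + 200*k
-22145/(-8108) + 13668/V(119, -193) = -22145/(-8108) + 13668/(155*(-193) + 200*119) = -22145*(-1/8108) + 13668/(-29915 + 23800) = 22145/8108 + 13668/(-6115) = 22145/8108 + 13668*(-1/6115) = 22145/8108 - 13668/6115 = 24596531/49580420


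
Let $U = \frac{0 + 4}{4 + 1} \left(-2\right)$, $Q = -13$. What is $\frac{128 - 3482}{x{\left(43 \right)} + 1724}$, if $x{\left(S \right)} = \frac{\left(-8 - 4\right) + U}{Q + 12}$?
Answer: $- \frac{2795}{1448} \approx -1.9302$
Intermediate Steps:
$U = - \frac{8}{5}$ ($U = \frac{4}{5} \left(-2\right) = - \frac{8}{5} \approx -1.6$)
$x{\left(S \right)} = \frac{68}{5}$ ($x{\left(S \right)} = \frac{\left(-8 - 4\right) - \frac{8}{5}}{-13 + 12} = \frac{\left(-8 - 4\right) - \frac{8}{5}}{-1} = \left(-12 - \frac{8}{5}\right) \left(-1\right) = \left(- \frac{68}{5}\right) \left(-1\right) = \frac{68}{5}$)
$\frac{128 - 3482}{x{\left(43 \right)} + 1724} = \frac{128 - 3482}{\frac{68}{5} + 1724} = - \frac{3354}{\frac{8688}{5}} = \left(-3354\right) \frac{5}{8688} = - \frac{2795}{1448}$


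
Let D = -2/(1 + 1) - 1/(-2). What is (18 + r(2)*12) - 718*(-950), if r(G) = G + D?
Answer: 682136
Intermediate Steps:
D = -1/2 (D = -2/2 - 1*(-1/2) = -2*1/2 + 1/2 = -1 + 1/2 = -1/2 ≈ -0.50000)
r(G) = -1/2 + G (r(G) = G - 1/2 = -1/2 + G)
(18 + r(2)*12) - 718*(-950) = (18 + (-1/2 + 2)*12) - 718*(-950) = (18 + (3/2)*12) + 682100 = (18 + 18) + 682100 = 36 + 682100 = 682136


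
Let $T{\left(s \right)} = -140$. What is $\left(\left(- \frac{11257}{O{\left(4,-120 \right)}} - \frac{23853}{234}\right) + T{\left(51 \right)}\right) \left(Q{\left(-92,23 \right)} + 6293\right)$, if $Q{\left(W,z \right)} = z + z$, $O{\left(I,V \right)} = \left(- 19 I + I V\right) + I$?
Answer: $- \frac{3359228383}{2392} \approx -1.4044 \cdot 10^{6}$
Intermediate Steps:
$O{\left(I,V \right)} = - 18 I + I V$
$Q{\left(W,z \right)} = 2 z$
$\left(\left(- \frac{11257}{O{\left(4,-120 \right)}} - \frac{23853}{234}\right) + T{\left(51 \right)}\right) \left(Q{\left(-92,23 \right)} + 6293\right) = \left(\left(- \frac{11257}{4 \left(-18 - 120\right)} - \frac{23853}{234}\right) - 140\right) \left(2 \cdot 23 + 6293\right) = \left(\left(- \frac{11257}{4 \left(-138\right)} - \frac{7951}{78}\right) - 140\right) \left(46 + 6293\right) = \left(\left(- \frac{11257}{-552} - \frac{7951}{78}\right) - 140\right) 6339 = \left(\left(\left(-11257\right) \left(- \frac{1}{552}\right) - \frac{7951}{78}\right) - 140\right) 6339 = \left(\left(\frac{11257}{552} - \frac{7951}{78}\right) - 140\right) 6339 = \left(- \frac{585151}{7176} - 140\right) 6339 = \left(- \frac{1589791}{7176}\right) 6339 = - \frac{3359228383}{2392}$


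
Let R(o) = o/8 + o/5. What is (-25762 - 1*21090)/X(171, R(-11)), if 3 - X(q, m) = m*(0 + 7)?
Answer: -1874080/1121 ≈ -1671.8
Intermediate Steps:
R(o) = 13*o/40 (R(o) = o*(⅛) + o*(⅕) = o/8 + o/5 = 13*o/40)
X(q, m) = 3 - 7*m (X(q, m) = 3 - m*(0 + 7) = 3 - m*7 = 3 - 7*m)
(-25762 - 1*21090)/X(171, R(-11)) = (-25762 - 1*21090)/(3 - 91*(-11)/40) = (-25762 - 21090)/(3 - 7*(-143/40)) = -46852/(3 + 1001/40) = -46852/1121/40 = -46852*40/1121 = -1874080/1121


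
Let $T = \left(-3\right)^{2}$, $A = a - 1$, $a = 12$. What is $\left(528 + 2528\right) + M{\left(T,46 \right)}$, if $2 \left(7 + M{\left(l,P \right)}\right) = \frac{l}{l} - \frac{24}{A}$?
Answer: $\frac{67065}{22} \approx 3048.4$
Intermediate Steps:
$A = 11$ ($A = 12 - 1 = 11$)
$T = 9$
$M{\left(l,P \right)} = - \frac{167}{22}$ ($M{\left(l,P \right)} = -7 + \frac{\frac{l}{l} - \frac{24}{11}}{2} = -7 + \frac{1 - \frac{24}{11}}{2} = -7 + \frac{1}{2} \left(- \frac{13}{11}\right) = -7 - \frac{13}{22} = - \frac{167}{22}$)
$\left(528 + 2528\right) + M{\left(T,46 \right)} = \left(528 + 2528\right) - \frac{167}{22} = 3056 - \frac{167}{22} = \frac{67065}{22}$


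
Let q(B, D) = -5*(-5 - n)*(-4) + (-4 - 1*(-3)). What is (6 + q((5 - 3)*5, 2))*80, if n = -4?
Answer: -1200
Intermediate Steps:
q(B, D) = -21 (q(B, D) = -5*(-5 - 1*(-4))*(-4) + (-4 - 1*(-3)) = -5*(-5 + 4)*(-4) + (-4 + 3) = -5*(-1)*(-4) - 1 = 5*(-4) - 1 = -20 - 1 = -21)
(6 + q((5 - 3)*5, 2))*80 = (6 - 21)*80 = -15*80 = -1200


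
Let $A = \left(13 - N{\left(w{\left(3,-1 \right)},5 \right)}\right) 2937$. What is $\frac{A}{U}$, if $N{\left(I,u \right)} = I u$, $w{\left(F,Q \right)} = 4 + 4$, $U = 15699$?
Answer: $- \frac{26433}{5233} \approx -5.0512$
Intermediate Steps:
$w{\left(F,Q \right)} = 8$
$A = -79299$ ($A = \left(13 - 8 \cdot 5\right) 2937 = \left(13 - 40\right) 2937 = \left(-27\right) 2937 = -79299$)
$\frac{A}{U} = - \frac{79299}{15699} = \left(-79299\right) \frac{1}{15699} = - \frac{26433}{5233}$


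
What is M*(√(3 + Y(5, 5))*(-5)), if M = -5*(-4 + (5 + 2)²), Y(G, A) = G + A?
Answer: 1125*√13 ≈ 4056.2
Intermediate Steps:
Y(G, A) = A + G
M = -225 (M = -5*(-4 + 7²) = -5*(-4 + 49) = -5*45 = -225)
M*(√(3 + Y(5, 5))*(-5)) = -225*√(3 + (5 + 5))*(-5) = -225*√(3 + 10)*(-5) = -225*√13*(-5) = -(-1125)*√13 = 1125*√13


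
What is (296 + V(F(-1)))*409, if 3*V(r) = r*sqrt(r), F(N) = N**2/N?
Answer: 121064 - 409*I/3 ≈ 1.2106e+5 - 136.33*I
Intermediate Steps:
F(N) = N
V(r) = r**(3/2)/3 (V(r) = (r*sqrt(r))/3 = r**(3/2)/3)
(296 + V(F(-1)))*409 = (296 + (-1)**(3/2)/3)*409 = (296 + (-I)/3)*409 = (296 - I/3)*409 = 121064 - 409*I/3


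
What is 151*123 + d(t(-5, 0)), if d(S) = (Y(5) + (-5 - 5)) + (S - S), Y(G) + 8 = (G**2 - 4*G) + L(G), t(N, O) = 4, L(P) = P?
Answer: 18565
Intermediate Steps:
Y(G) = -8 + G**2 - 3*G (Y(G) = -8 + ((G**2 - 4*G) + G) = -8 + (G**2 - 3*G) = -8 + G**2 - 3*G)
d(S) = -8 (d(S) = ((-8 + 5**2 - 3*5) + (-5 - 5)) + (S - S) = ((-8 + 25 - 15) - 10) + 0 = (2 - 10) + 0 = -8 + 0 = -8)
151*123 + d(t(-5, 0)) = 151*123 - 8 = 18573 - 8 = 18565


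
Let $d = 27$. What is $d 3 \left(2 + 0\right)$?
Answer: $162$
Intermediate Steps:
$d 3 \left(2 + 0\right) = 27 \cdot 3 \left(2 + 0\right) = 27 \cdot 3 \cdot 2 = 27 \cdot 6 = 162$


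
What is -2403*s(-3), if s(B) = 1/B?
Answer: 801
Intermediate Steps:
s(B) = 1/B
-2403*s(-3) = -2403/(-3) = -2403*(-⅓) = 801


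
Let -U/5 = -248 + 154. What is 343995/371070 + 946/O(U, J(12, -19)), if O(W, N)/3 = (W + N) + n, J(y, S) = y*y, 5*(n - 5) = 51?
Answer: 88637/62062 ≈ 1.4282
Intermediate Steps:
n = 76/5 (n = 5 + (⅕)*51 = 5 + 51/5 = 76/5 ≈ 15.200)
U = 470 (U = -5*(-248 + 154) = -5*(-94) = 470)
J(y, S) = y²
O(W, N) = 228/5 + 3*N + 3*W (O(W, N) = 3*((W + N) + 76/5) = 3*((N + W) + 76/5) = 3*(76/5 + N + W) = 228/5 + 3*N + 3*W)
343995/371070 + 946/O(U, J(12, -19)) = 343995/371070 + 946/(228/5 + 3*12² + 3*470) = 343995*(1/371070) + 946/(228/5 + 3*144 + 1410) = 1207/1302 + 946/(228/5 + 432 + 1410) = 1207/1302 + 946/(9438/5) = 1207/1302 + 946*(5/9438) = 1207/1302 + 215/429 = 88637/62062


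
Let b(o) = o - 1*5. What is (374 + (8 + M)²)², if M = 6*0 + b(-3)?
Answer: 139876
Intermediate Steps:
b(o) = -5 + o (b(o) = o - 5 = -5 + o)
M = -8 (M = 6*0 + (-5 - 3) = 0 - 8 = -8)
(374 + (8 + M)²)² = (374 + (8 - 8)²)² = (374 + 0²)² = (374 + 0)² = 374² = 139876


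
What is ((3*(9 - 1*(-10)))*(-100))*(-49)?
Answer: 279300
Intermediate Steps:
((3*(9 - 1*(-10)))*(-100))*(-49) = ((3*(9 + 10))*(-100))*(-49) = ((3*19)*(-100))*(-49) = (57*(-100))*(-49) = -5700*(-49) = 279300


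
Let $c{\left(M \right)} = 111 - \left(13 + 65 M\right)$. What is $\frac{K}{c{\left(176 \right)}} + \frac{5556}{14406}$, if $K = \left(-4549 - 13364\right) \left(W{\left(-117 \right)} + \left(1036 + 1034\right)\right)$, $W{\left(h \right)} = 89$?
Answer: $\frac{92867177659}{27232142} \approx 3410.2$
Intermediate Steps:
$c{\left(M \right)} = 98 - 65 M$ ($c{\left(M \right)} = 111 - \left(13 + 65 M\right) = 98 - 65 M$)
$K = -38674167$ ($K = \left(-4549 - 13364\right) \left(89 + \left(1036 + 1034\right)\right) = - 17913 \left(89 + 2070\right) = \left(-17913\right) 2159 = -38674167$)
$\frac{K}{c{\left(176 \right)}} + \frac{5556}{14406} = - \frac{38674167}{98 - 11440} + \frac{5556}{14406} = - \frac{38674167}{98 - 11440} + 5556 \cdot \frac{1}{14406} = - \frac{38674167}{-11342} + \frac{926}{2401} = \left(-38674167\right) \left(- \frac{1}{11342}\right) + \frac{926}{2401} = \frac{38674167}{11342} + \frac{926}{2401} = \frac{92867177659}{27232142}$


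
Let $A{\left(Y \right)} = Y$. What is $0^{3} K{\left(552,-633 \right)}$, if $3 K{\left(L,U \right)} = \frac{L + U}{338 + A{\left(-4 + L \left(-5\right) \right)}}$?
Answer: $0$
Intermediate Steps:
$K{\left(L,U \right)} = \frac{L + U}{3 \left(334 - 5 L\right)}$ ($K{\left(L,U \right)} = \frac{\left(L + U\right) \frac{1}{338 + \left(-4 + L \left(-5\right)\right)}}{3} = \frac{\left(L + U\right) \frac{1}{338 - \left(4 + 5 L\right)}}{3} = \frac{\left(L + U\right) \frac{1}{334 - 5 L}}{3} = \frac{\frac{1}{334 - 5 L} \left(L + U\right)}{3} = \frac{L + U}{3 \left(334 - 5 L\right)}$)
$0^{3} K{\left(552,-633 \right)} = 0^{3} \frac{\left(-1\right) 552 - -633}{3 \left(-334 + 5 \cdot 552\right)} = 0 \frac{-552 + 633}{3 \left(-334 + 2760\right)} = 0 \cdot \frac{1}{3} \cdot \frac{1}{2426} \cdot 81 = 0 \cdot \frac{27}{2426} = 0$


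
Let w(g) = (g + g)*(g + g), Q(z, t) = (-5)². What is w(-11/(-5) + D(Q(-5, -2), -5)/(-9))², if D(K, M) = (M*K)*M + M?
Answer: 1297728864192016/4100625 ≈ 3.1647e+8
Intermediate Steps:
Q(z, t) = 25
D(K, M) = M + K*M² (D(K, M) = (K*M)*M + M = K*M² + M = M + K*M²)
w(g) = 4*g² (w(g) = (2*g)*(2*g) = 4*g²)
w(-11/(-5) + D(Q(-5, -2), -5)/(-9))² = (4*(-11/(-5) - 5*(1 + 25*(-5))/(-9))²)² = (4*(-11*(-⅕) - 5*(1 - 125)*(-⅑))²)² = (4*(11/5 - 5*(-124)*(-⅑))²)² = (4*(11/5 + 620*(-⅑))²)² = (4*(11/5 - 620/9)²)² = (4*(-3001/45)²)² = (4*(9006001/2025))² = (36024004/2025)² = 1297728864192016/4100625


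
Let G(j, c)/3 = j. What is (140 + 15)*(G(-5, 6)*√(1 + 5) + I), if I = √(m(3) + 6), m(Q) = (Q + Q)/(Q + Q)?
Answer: -2325*√6 + 155*√7 ≈ -5285.0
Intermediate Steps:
m(Q) = 1 (m(Q) = (2*Q)/((2*Q)) = (2*Q)*(1/(2*Q)) = 1)
G(j, c) = 3*j
I = √7 (I = √(1 + 6) = √7 ≈ 2.6458)
(140 + 15)*(G(-5, 6)*√(1 + 5) + I) = (140 + 15)*((3*(-5))*√(1 + 5) + √7) = 155*(-15*√6 + √7) = 155*(√7 - 15*√6) = -2325*√6 + 155*√7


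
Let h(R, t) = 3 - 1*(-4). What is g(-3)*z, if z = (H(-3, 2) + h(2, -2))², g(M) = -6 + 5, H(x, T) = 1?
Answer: -64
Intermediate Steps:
h(R, t) = 7 (h(R, t) = 3 + 4 = 7)
g(M) = -1
z = 64 (z = (1 + 7)² = 8² = 64)
g(-3)*z = -1*64 = -64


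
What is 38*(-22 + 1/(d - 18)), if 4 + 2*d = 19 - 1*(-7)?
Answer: -5890/7 ≈ -841.43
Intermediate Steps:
d = 11 (d = -2 + (19 - 1*(-7))/2 = -2 + (19 + 7)/2 = -2 + (1/2)*26 = -2 + 13 = 11)
38*(-22 + 1/(d - 18)) = 38*(-22 + 1/(11 - 18)) = 38*(-22 + 1/(-7)) = 38*(-22 - 1/7) = 38*(-155/7) = -5890/7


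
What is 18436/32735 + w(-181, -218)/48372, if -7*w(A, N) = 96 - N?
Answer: 3116112277/5542100970 ≈ 0.56226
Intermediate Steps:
w(A, N) = -96/7 + N/7 (w(A, N) = -(96 - N)/7 = -96/7 + N/7)
18436/32735 + w(-181, -218)/48372 = 18436/32735 + (-96/7 + (1/7)*(-218))/48372 = 18436*(1/32735) + (-96/7 - 218/7)*(1/48372) = 18436/32735 - 314/7*1/48372 = 18436/32735 - 157/169302 = 3116112277/5542100970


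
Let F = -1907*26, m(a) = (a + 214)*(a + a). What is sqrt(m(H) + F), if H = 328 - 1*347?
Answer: 4*I*sqrt(3562) ≈ 238.73*I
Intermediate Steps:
H = -19 (H = 328 - 347 = -19)
m(a) = 2*a*(214 + a) (m(a) = (214 + a)*(2*a) = 2*a*(214 + a))
F = -49582
sqrt(m(H) + F) = sqrt(2*(-19)*(214 - 19) - 49582) = sqrt(2*(-19)*195 - 49582) = sqrt(-7410 - 49582) = sqrt(-56992) = 4*I*sqrt(3562)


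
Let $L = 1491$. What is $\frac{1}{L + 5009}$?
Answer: $\frac{1}{6500} \approx 0.00015385$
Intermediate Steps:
$\frac{1}{L + 5009} = \frac{1}{1491 + 5009} = \frac{1}{6500}$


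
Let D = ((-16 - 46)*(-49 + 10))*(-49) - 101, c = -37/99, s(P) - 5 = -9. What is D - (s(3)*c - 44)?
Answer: -11735509/99 ≈ -1.1854e+5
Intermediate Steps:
s(P) = -4 (s(P) = 5 - 9 = -4)
c = -37/99 (c = -37*1/99 = -37/99 ≈ -0.37374)
D = -118583 (D = -62*(-39)*(-49) - 101 = 2418*(-49) - 101 = -118482 - 101 = -118583)
D - (s(3)*c - 44) = -118583 - (-4*(-37/99) - 44) = -118583 - (148/99 - 44) = -118583 - 1*(-4208/99) = -118583 + 4208/99 = -11735509/99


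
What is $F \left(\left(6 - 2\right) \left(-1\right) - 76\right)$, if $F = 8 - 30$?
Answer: $1760$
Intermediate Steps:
$F = -22$
$F \left(\left(6 - 2\right) \left(-1\right) - 76\right) = - 22 \left(\left(6 - 2\right) \left(-1\right) - 76\right) = - 22 \left(4 \left(-1\right) - 76\right) = - 22 \left(-4 - 76\right) = \left(-22\right) \left(-80\right) = 1760$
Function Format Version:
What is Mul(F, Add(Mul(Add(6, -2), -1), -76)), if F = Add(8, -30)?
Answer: 1760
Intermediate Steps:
F = -22
Mul(F, Add(Mul(Add(6, -2), -1), -76)) = Mul(-22, Add(Mul(Add(6, -2), -1), -76)) = Mul(-22, Add(Mul(4, -1), -76)) = Mul(-22, Add(-4, -76)) = Mul(-22, -80) = 1760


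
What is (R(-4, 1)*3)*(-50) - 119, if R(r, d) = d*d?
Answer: -269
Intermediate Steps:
R(r, d) = d**2
(R(-4, 1)*3)*(-50) - 119 = (1**2*3)*(-50) - 119 = (1*3)*(-50) - 119 = 3*(-50) - 119 = -150 - 119 = -269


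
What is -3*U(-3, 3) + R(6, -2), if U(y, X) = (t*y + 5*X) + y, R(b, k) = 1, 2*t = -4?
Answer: -53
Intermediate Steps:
t = -2 (t = (½)*(-4) = -2)
U(y, X) = -y + 5*X (U(y, X) = (-2*y + 5*X) + y = -y + 5*X)
-3*U(-3, 3) + R(6, -2) = -3*(-1*(-3) + 5*3) + 1 = -3*(3 + 15) + 1 = -3*18 + 1 = -54 + 1 = -53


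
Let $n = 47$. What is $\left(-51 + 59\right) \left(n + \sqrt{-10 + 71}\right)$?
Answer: $376 + 8 \sqrt{61} \approx 438.48$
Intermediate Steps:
$\left(-51 + 59\right) \left(n + \sqrt{-10 + 71}\right) = \left(-51 + 59\right) \left(47 + \sqrt{-10 + 71}\right) = 8 \left(47 + \sqrt{61}\right) = 376 + 8 \sqrt{61}$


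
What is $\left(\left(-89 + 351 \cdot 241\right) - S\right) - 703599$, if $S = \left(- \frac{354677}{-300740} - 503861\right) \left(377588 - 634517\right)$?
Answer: $- \frac{38932843733247907}{300740} \approx -1.2946 \cdot 10^{11}$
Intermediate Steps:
$S = \frac{38932657546016127}{300740}$ ($S = \left(\left(-354677\right) \left(- \frac{1}{300740}\right) - 503861\right) \left(-256929\right) = \left(\frac{354677}{300740} - 503861\right) \left(-256929\right) = \left(- \frac{151530802463}{300740}\right) \left(-256929\right) = \frac{38932657546016127}{300740} \approx 1.2946 \cdot 10^{11}$)
$\left(\left(-89 + 351 \cdot 241\right) - S\right) - 703599 = \left(\left(-89 + 351 \cdot 241\right) - \frac{38932657546016127}{300740}\right) - 703599 = \left(\left(-89 + 84591\right) - \frac{38932657546016127}{300740}\right) - 703599 = \left(84502 - \frac{38932657546016127}{300740}\right) - 703599 = - \frac{38932632132884647}{300740} - 703599 = - \frac{38932843733247907}{300740}$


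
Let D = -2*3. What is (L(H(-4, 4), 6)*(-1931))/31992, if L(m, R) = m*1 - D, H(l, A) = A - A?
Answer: -1931/5332 ≈ -0.36215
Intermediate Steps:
D = -6
H(l, A) = 0
L(m, R) = 6 + m (L(m, R) = m*1 - 1*(-6) = m + 6 = 6 + m)
(L(H(-4, 4), 6)*(-1931))/31992 = ((6 + 0)*(-1931))/31992 = (6*(-1931))*(1/31992) = -11586*1/31992 = -1931/5332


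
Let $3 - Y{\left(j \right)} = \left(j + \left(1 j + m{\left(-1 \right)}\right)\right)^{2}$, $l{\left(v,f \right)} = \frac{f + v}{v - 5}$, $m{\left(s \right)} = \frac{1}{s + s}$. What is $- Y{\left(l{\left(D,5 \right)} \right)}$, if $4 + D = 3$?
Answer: $\frac{13}{36} \approx 0.36111$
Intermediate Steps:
$D = -1$ ($D = -4 + 3 = -1$)
$m{\left(s \right)} = \frac{1}{2 s}$
$l{\left(v,f \right)} = \frac{f + v}{-5 + v}$
$Y{\left(j \right)} = 3 - \left(- \frac{1}{2} + 2 j\right)^{2}$ ($Y{\left(j \right)} = 3 - \left(j + \left(1 j + \frac{1}{2 \left(-1\right)}\right)\right)^{2} = 3 - \left(j + \left(j + \frac{1}{2} \left(-1\right)\right)\right)^{2} = 3 - \left(j + \left(j - \frac{1}{2}\right)\right)^{2} = 3 - \left(j + \left(- \frac{1}{2} + j\right)\right)^{2} = 3 - \left(- \frac{1}{2} + 2 j\right)^{2}$)
$- Y{\left(l{\left(D,5 \right)} \right)} = - (3 - \frac{\left(-1 + 4 \frac{5 - 1}{-5 - 1}\right)^{2}}{4}) = - (3 - \frac{\left(-1 + 4 \frac{1}{-6} \cdot 4\right)^{2}}{4}) = - (3 - \frac{\left(-1 + 4 \left(\left(- \frac{1}{6}\right) 4\right)\right)^{2}}{4}) = - (3 - \frac{\left(-1 + 4 \left(- \frac{2}{3}\right)\right)^{2}}{4}) = - (3 - \frac{\left(-1 - \frac{8}{3}\right)^{2}}{4}) = - (3 - \frac{\left(- \frac{11}{3}\right)^{2}}{4}) = - (3 - \frac{121}{36}) = \left(-1\right) \left(- \frac{13}{36}\right) = \frac{13}{36}$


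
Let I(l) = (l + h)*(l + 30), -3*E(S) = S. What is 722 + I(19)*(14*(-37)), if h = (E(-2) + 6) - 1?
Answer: -1876102/3 ≈ -6.2537e+5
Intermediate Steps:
E(S) = -S/3
h = 17/3 (h = (-⅓*(-2) + 6) - 1 = (⅔ + 6) - 1 = 20/3 - 1 = 17/3 ≈ 5.6667)
I(l) = (30 + l)*(17/3 + l) (I(l) = (l + 17/3)*(l + 30) = (17/3 + l)*(30 + l) = (30 + l)*(17/3 + l))
722 + I(19)*(14*(-37)) = 722 + (170 + 19² + (107/3)*19)*(14*(-37)) = 722 + (170 + 361 + 2033/3)*(-518) = 722 + (3626/3)*(-518) = 722 - 1878268/3 = -1876102/3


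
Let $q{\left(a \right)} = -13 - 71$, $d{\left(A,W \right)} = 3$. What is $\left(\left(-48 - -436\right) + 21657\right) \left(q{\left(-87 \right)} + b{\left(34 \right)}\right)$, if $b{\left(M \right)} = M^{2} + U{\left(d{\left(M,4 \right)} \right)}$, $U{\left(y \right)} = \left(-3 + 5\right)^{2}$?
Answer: $23720420$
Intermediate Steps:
$U{\left(y \right)} = 4$ ($U{\left(y \right)} = 2^{2} = 4$)
$q{\left(a \right)} = -84$
$b{\left(M \right)} = 4 + M^{2}$ ($b{\left(M \right)} = M^{2} + 4 = 4 + M^{2}$)
$\left(\left(-48 - -436\right) + 21657\right) \left(q{\left(-87 \right)} + b{\left(34 \right)}\right) = \left(\left(-48 - -436\right) + 21657\right) \left(-84 + \left(4 + 34^{2}\right)\right) = \left(\left(-48 + 436\right) + 21657\right) \left(-84 + \left(4 + 1156\right)\right) = \left(388 + 21657\right) \left(-84 + 1160\right) = 22045 \cdot 1076 = 23720420$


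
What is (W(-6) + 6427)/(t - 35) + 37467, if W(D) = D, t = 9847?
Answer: 367632625/9812 ≈ 37468.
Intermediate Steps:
(W(-6) + 6427)/(t - 35) + 37467 = (-6 + 6427)/(9847 - 35) + 37467 = 6421/9812 + 37467 = 367632625/9812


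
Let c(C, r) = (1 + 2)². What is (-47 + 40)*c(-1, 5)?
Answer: -63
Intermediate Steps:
c(C, r) = 9 (c(C, r) = 3² = 9)
(-47 + 40)*c(-1, 5) = (-47 + 40)*9 = -7*9 = -63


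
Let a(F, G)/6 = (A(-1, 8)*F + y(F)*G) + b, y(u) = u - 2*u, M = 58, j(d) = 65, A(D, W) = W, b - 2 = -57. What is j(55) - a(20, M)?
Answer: 6395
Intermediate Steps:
b = -55 (b = 2 - 57 = -55)
y(u) = -u
a(F, G) = -330 + 48*F - 6*F*G (a(F, G) = 6*((8*F + (-F)*G) - 55) = 6*((8*F - F*G) - 55) = 6*(-55 + 8*F - F*G) = -330 + 48*F - 6*F*G)
j(55) - a(20, M) = 65 - (-330 + 48*20 - 6*20*58) = 65 - (-330 + 960 - 6960) = 65 - 1*(-6330) = 65 + 6330 = 6395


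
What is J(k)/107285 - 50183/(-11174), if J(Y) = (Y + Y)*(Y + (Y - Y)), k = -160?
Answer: 1191198391/239760518 ≈ 4.9683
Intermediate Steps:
J(Y) = 2*Y² (J(Y) = (2*Y)*(Y + 0) = (2*Y)*Y = 2*Y²)
J(k)/107285 - 50183/(-11174) = (2*(-160)²)/107285 - 50183/(-11174) = (2*25600)*(1/107285) - 50183*(-1/11174) = 51200*(1/107285) + 50183/11174 = 10240/21457 + 50183/11174 = 1191198391/239760518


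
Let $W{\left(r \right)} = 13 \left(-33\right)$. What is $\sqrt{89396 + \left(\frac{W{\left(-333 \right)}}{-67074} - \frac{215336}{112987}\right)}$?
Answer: $\frac{\sqrt{237596236756408508074}}{51554354} \approx 298.99$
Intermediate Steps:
$W{\left(r \right)} = -429$
$\sqrt{89396 + \left(\frac{W{\left(-333 \right)}}{-67074} - \frac{215336}{112987}\right)} = \sqrt{89396 - \left(- \frac{143}{22358} + \frac{215336}{112987}\right)} = \sqrt{89396 - \frac{97925003}{51554354}} = \sqrt{\frac{4608655105181}{51554354}} = \frac{\sqrt{237596236756408508074}}{51554354}$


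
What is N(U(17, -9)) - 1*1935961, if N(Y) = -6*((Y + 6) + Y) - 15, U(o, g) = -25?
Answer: -1935712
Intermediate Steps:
N(Y) = -51 - 12*Y (N(Y) = -6*((6 + Y) + Y) - 15 = -6*(6 + 2*Y) - 15 = (-36 - 12*Y) - 15 = -51 - 12*Y)
N(U(17, -9)) - 1*1935961 = (-51 - 12*(-25)) - 1*1935961 = (-51 + 300) - 1935961 = 249 - 1935961 = -1935712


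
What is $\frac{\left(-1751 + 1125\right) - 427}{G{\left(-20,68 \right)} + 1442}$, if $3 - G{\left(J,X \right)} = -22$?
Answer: $- \frac{117}{163} \approx -0.71779$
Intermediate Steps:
$G{\left(J,X \right)} = 25$ ($G{\left(J,X \right)} = 3 - -22 = 3 + 22 = 25$)
$\frac{\left(-1751 + 1125\right) - 427}{G{\left(-20,68 \right)} + 1442} = \frac{\left(-1751 + 1125\right) - 427}{25 + 1442} = \frac{-626 - 427}{1467} = \left(-1053\right) \frac{1}{1467} = - \frac{117}{163}$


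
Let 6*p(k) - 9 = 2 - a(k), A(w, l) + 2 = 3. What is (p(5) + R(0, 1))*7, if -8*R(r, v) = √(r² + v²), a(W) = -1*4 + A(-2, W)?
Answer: 371/24 ≈ 15.458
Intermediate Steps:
A(w, l) = 1 (A(w, l) = -2 + 3 = 1)
a(W) = -3 (a(W) = -1*4 + 1 = -4 + 1 = -3)
p(k) = 7/3 (p(k) = 3/2 + (2 - 1*(-3))/6 = 3/2 + (2 + 3)/6 = 3/2 + (⅙)*5 = 3/2 + ⅚ = 7/3)
R(r, v) = -√(r² + v²)/8
(p(5) + R(0, 1))*7 = (7/3 - √(0² + 1²)/8)*7 = (7/3 - √(0 + 1)/8)*7 = (7/3 - √1/8)*7 = (7/3 - ⅛*1)*7 = (7/3 - ⅛)*7 = (53/24)*7 = 371/24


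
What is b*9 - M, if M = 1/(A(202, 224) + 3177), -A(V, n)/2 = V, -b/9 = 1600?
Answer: -359380801/2773 ≈ -1.2960e+5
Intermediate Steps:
b = -14400 (b = -9*1600 = -14400)
A(V, n) = -2*V
M = 1/2773 (M = 1/(-2*202 + 3177) = 1/(-404 + 3177) = 1/2773 ≈ 0.00036062)
b*9 - M = -14400*9 - 1*1/2773 = -129600 - 1/2773 = -359380801/2773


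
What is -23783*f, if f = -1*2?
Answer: 47566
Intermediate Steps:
f = -2
-23783*f = -23783*(-2) = 47566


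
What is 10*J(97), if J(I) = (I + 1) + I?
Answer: 1950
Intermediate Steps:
J(I) = 1 + 2*I (J(I) = (1 + I) + I = 1 + 2*I)
10*J(97) = 10*(1 + 2*97) = 10*(1 + 194) = 10*195 = 1950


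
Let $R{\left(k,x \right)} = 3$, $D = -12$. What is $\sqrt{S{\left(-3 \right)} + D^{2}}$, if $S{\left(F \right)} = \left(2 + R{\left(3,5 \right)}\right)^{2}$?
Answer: $13$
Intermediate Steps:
$S{\left(F \right)} = 25$ ($S{\left(F \right)} = \left(2 + 3\right)^{2} = 5^{2} = 25$)
$\sqrt{S{\left(-3 \right)} + D^{2}} = \sqrt{25 + \left(-12\right)^{2}} = \sqrt{25 + 144} = \sqrt{169} = 13$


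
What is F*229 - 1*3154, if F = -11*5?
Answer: -15749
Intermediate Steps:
F = -55
F*229 - 1*3154 = -55*229 - 1*3154 = -12595 - 3154 = -15749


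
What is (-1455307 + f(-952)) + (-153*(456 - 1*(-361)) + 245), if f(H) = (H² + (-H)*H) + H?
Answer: -1581015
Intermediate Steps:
f(H) = H (f(H) = (H² - H²) + H = 0 + H = H)
(-1455307 + f(-952)) + (-153*(456 - 1*(-361)) + 245) = (-1455307 - 952) + (-153*(456 - 1*(-361)) + 245) = -1456259 + (-153*(456 + 361) + 245) = -1456259 + (-153*817 + 245) = -1456259 + (-125001 + 245) = -1456259 - 124756 = -1581015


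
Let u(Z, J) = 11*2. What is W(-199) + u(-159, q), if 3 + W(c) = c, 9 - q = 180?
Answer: -180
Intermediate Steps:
q = -171 (q = 9 - 1*180 = 9 - 180 = -171)
W(c) = -3 + c
u(Z, J) = 22
W(-199) + u(-159, q) = (-3 - 199) + 22 = -202 + 22 = -180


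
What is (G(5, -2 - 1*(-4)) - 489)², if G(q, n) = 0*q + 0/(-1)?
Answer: 239121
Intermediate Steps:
G(q, n) = 0 (G(q, n) = 0 + 0*(-1) = 0 + 0 = 0)
(G(5, -2 - 1*(-4)) - 489)² = (0 - 489)² = (-489)² = 239121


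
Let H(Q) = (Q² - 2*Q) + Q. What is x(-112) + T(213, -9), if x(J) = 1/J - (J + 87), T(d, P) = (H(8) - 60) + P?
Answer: 1343/112 ≈ 11.991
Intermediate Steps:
H(Q) = Q² - Q
T(d, P) = -4 + P (T(d, P) = (8*(-1 + 8) - 60) + P = (8*7 - 60) + P = (56 - 60) + P = -4 + P)
x(J) = -87 + 1/J - J (x(J) = 1/J - (87 + J) = 1/J + (-87 - J) = -87 + 1/J - J)
x(-112) + T(213, -9) = (-87 + 1/(-112) - 1*(-112)) + (-4 - 9) = (-87 - 1/112 + 112) - 13 = 2799/112 - 13 = 1343/112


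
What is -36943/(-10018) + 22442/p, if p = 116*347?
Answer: 213981699/50405567 ≈ 4.2452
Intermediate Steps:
p = 40252
-36943/(-10018) + 22442/p = -36943/(-10018) + 22442/40252 = -36943*(-1/10018) + 22442*(1/40252) = 36943/10018 + 11221/20126 = 213981699/50405567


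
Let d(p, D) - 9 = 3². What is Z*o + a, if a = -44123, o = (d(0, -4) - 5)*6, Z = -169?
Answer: -57305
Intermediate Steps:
d(p, D) = 18 (d(p, D) = 9 + 3² = 9 + 9 = 18)
o = 78 (o = (18 - 5)*6 = 13*6 = 78)
Z*o + a = -169*78 - 44123 = -13182 - 44123 = -57305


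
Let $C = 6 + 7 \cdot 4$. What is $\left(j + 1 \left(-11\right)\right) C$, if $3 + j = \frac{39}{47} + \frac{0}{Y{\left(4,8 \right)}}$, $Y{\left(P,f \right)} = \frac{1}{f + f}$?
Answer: $- \frac{21046}{47} \approx -447.79$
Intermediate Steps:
$Y{\left(P,f \right)} = \frac{1}{2 f}$
$j = - \frac{102}{47}$ ($j = -3 + \left(\frac{39}{47} + \frac{0}{\frac{1}{2} \cdot \frac{1}{8}}\right) = -3 + \left(39 \cdot \frac{1}{47} + \frac{0}{\frac{1}{2} \cdot \frac{1}{8}}\right) = -3 + \left(\frac{39}{47} + 0 \frac{1}{\frac{1}{16}}\right) = -3 + \left(\frac{39}{47} + 0 \cdot 16\right) = -3 + \left(\frac{39}{47} + 0\right) = -3 + \frac{39}{47} = - \frac{102}{47} \approx -2.1702$)
$C = 34$ ($C = 6 + 28 = 34$)
$\left(j + 1 \left(-11\right)\right) C = \left(- \frac{102}{47} + 1 \left(-11\right)\right) 34 = \left(- \frac{102}{47} - 11\right) 34 = \left(- \frac{619}{47}\right) 34 = - \frac{21046}{47}$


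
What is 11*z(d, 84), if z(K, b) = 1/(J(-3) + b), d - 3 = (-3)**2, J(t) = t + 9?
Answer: 11/90 ≈ 0.12222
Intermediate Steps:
J(t) = 9 + t
d = 12 (d = 3 + (-3)**2 = 3 + 9 = 12)
z(K, b) = 1/(6 + b) (z(K, b) = 1/((9 - 3) + b) = 1/(6 + b))
11*z(d, 84) = 11/(6 + 84) = 11/90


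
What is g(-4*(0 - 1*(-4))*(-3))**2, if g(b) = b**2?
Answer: 5308416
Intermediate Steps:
g(-4*(0 - 1*(-4))*(-3))**2 = ((-4*(0 - 1*(-4))*(-3))**2)**2 = ((-4*(0 + 4)*(-3))**2)**2 = ((-4*4*(-3))**2)**2 = ((-16*(-3))**2)**2 = (48**2)**2 = 2304**2 = 5308416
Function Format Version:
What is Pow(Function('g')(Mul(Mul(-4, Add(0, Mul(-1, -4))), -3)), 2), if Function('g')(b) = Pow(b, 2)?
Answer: 5308416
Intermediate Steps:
Pow(Function('g')(Mul(Mul(-4, Add(0, Mul(-1, -4))), -3)), 2) = Pow(Pow(Mul(Mul(-4, Add(0, Mul(-1, -4))), -3), 2), 2) = Pow(Pow(Mul(Mul(-4, Add(0, 4)), -3), 2), 2) = Pow(Pow(Mul(Mul(-4, 4), -3), 2), 2) = Pow(Pow(Mul(-16, -3), 2), 2) = Pow(Pow(48, 2), 2) = Pow(2304, 2) = 5308416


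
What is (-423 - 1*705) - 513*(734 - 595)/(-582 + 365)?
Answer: -173469/217 ≈ -799.40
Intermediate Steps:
(-423 - 1*705) - 513*(734 - 595)/(-582 + 365) = (-423 - 705) - 71307/(-217) = -1128 - 71307*(-1)/217 = -1128 - 513*(-139/217) = -1128 + 71307/217 = -173469/217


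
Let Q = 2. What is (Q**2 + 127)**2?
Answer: 17161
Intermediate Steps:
(Q**2 + 127)**2 = (2**2 + 127)**2 = (4 + 127)**2 = 131**2 = 17161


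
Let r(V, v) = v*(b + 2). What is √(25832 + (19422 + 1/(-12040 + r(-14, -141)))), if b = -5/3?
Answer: √734600985271/4029 ≈ 212.73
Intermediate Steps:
b = -5/3 (b = -5*⅓ = -5/3 ≈ -1.6667)
r(V, v) = v/3 (r(V, v) = v*(-5/3 + 2) = v*(⅓) = v/3)
√(25832 + (19422 + 1/(-12040 + r(-14, -141)))) = √(25832 + (19422 + 1/(-12040 + (⅓)*(-141)))) = √(25832 + (19422 + 1/(-12040 - 47))) = √(25832 + (19422 + 1/(-12087))) = √(25832 + (19422 - 1/12087)) = √(25832 + 234753713/12087) = √(546985097/12087) = √734600985271/4029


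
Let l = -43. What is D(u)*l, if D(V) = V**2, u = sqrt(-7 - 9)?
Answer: 688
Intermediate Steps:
u = 4*I (u = sqrt(-16) = 4*I ≈ 4.0*I)
D(u)*l = (4*I)**2*(-43) = -16*(-43) = 688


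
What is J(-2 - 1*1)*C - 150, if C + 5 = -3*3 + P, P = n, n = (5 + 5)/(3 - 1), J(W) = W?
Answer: -123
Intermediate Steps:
n = 5 (n = 10/2 = 10*(1/2) = 5)
P = 5
C = -9 (C = -5 + (-3*3 + 5) = -5 + (-9 + 5) = -5 - 4 = -9)
J(-2 - 1*1)*C - 150 = (-2 - 1*1)*(-9) - 150 = (-2 - 1)*(-9) - 150 = -3*(-9) - 150 = 27 - 150 = -123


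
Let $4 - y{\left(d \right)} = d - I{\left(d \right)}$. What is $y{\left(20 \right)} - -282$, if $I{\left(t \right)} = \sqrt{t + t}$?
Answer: $266 + 2 \sqrt{10} \approx 272.32$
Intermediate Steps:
$I{\left(t \right)} = \sqrt{2} \sqrt{t}$ ($I{\left(t \right)} = \sqrt{2 t} = \sqrt{2} \sqrt{t}$)
$y{\left(d \right)} = 4 - d + \sqrt{2} \sqrt{d}$ ($y{\left(d \right)} = 4 - \left(d - \sqrt{2} \sqrt{d}\right) = 4 + \left(- d + \sqrt{2} \sqrt{d}\right) = 4 - d + \sqrt{2} \sqrt{d}$)
$y{\left(20 \right)} - -282 = \left(4 - 20 + \sqrt{2} \sqrt{20}\right) - -282 = \left(4 - 20 + \sqrt{2} \cdot 2 \sqrt{5}\right) + 282 = \left(4 - 20 + 2 \sqrt{10}\right) + 282 = \left(-16 + 2 \sqrt{10}\right) + 282 = 266 + 2 \sqrt{10}$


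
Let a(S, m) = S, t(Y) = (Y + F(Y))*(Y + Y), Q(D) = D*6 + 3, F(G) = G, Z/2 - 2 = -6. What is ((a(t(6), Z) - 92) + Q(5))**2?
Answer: 7225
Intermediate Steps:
Z = -8 (Z = 4 + 2*(-6) = 4 - 12 = -8)
Q(D) = 3 + 6*D (Q(D) = 6*D + 3 = 3 + 6*D)
t(Y) = 4*Y**2 (t(Y) = (Y + Y)*(Y + Y) = (2*Y)*(2*Y) = 4*Y**2)
((a(t(6), Z) - 92) + Q(5))**2 = ((4*6**2 - 92) + (3 + 6*5))**2 = ((4*36 - 92) + (3 + 30))**2 = ((144 - 92) + 33)**2 = (52 + 33)**2 = 85**2 = 7225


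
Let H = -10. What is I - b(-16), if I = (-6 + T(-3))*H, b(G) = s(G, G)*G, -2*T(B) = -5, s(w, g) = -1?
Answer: 19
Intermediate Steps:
T(B) = 5/2 (T(B) = -½*(-5) = 5/2)
b(G) = -G
I = 35 (I = (-6 + 5/2)*(-10) = -7/2*(-10) = 35)
I - b(-16) = 35 - (-1)*(-16) = 35 - 1*16 = 35 - 16 = 19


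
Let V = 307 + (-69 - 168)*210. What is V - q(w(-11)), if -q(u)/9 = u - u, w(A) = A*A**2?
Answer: -49463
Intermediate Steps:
w(A) = A**3
q(u) = 0 (q(u) = -9*(u - u) = -9*0 = 0)
V = -49463 (V = 307 - 237*210 = 307 - 49770 = -49463)
V - q(w(-11)) = -49463 - 1*0 = -49463 + 0 = -49463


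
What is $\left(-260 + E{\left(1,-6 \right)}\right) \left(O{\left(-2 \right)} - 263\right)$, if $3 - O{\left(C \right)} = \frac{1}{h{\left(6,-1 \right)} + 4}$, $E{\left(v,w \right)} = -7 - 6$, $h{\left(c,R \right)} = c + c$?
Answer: $\frac{1135953}{16} \approx 70997.0$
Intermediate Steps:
$h{\left(c,R \right)} = 2 c$
$E{\left(v,w \right)} = -13$
$O{\left(C \right)} = \frac{47}{16}$ ($O{\left(C \right)} = 3 - \frac{1}{2 \cdot 6 + 4} = 3 - \frac{1}{12 + 4} = 3 - \frac{1}{16} = \frac{47}{16}$)
$\left(-260 + E{\left(1,-6 \right)}\right) \left(O{\left(-2 \right)} - 263\right) = \left(-260 - 13\right) \left(\frac{47}{16} - 263\right) = \left(-273\right) \left(- \frac{4161}{16}\right) = \frac{1135953}{16}$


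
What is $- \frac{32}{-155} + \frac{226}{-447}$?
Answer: $- \frac{20726}{69285} \approx -0.29914$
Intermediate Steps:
$- \frac{32}{-155} + \frac{226}{-447} = \left(-32\right) \left(- \frac{1}{155}\right) + 226 \left(- \frac{1}{447}\right) = \frac{32}{155} - \frac{226}{447} = - \frac{20726}{69285}$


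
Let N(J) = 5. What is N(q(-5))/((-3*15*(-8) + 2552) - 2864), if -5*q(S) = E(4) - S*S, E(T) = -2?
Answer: 5/48 ≈ 0.10417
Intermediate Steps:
q(S) = ⅖ + S²/5 (q(S) = -(-2 - S*S)/5 = -(-2 - S²)/5 = ⅖ + S²/5)
N(q(-5))/((-3*15*(-8) + 2552) - 2864) = 5/((-3*15*(-8) + 2552) - 2864) = 5/((-45*(-8) + 2552) - 2864) = 5/((360 + 2552) - 2864) = 5/(2912 - 2864) = 5/48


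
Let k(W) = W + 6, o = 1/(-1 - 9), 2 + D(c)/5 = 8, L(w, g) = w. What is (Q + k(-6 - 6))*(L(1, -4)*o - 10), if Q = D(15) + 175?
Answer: -20099/10 ≈ -2009.9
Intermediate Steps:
D(c) = 30 (D(c) = -10 + 5*8 = -10 + 40 = 30)
o = -⅒ (o = 1/(-10) = -⅒ ≈ -0.10000)
Q = 205 (Q = 30 + 175 = 205)
k(W) = 6 + W
(Q + k(-6 - 6))*(L(1, -4)*o - 10) = (205 + (6 + (-6 - 6)))*(1*(-⅒) - 10) = (205 + (6 - 12))*(-⅒ - 10) = (205 - 6)*(-101/10) = 199*(-101/10) = -20099/10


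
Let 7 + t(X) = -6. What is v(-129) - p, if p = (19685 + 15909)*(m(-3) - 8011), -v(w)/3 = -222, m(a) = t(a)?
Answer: 285606922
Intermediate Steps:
t(X) = -13 (t(X) = -7 - 6 = -13)
m(a) = -13
v(w) = 666 (v(w) = -3*(-222) = 666)
p = -285606256 (p = (19685 + 15909)*(-13 - 8011) = 35594*(-8024) = -285606256)
v(-129) - p = 666 - 1*(-285606256) = 666 + 285606256 = 285606922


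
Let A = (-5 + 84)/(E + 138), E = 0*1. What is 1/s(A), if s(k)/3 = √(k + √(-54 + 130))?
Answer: √138/(3*√(79 + 276*√19)) ≈ 0.10936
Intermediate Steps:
E = 0
A = 79/138 (A = (-5 + 84)/(0 + 138) = 79/138 ≈ 0.57246)
s(k) = 3*√(k + 2*√19) (s(k) = 3*√(k + √(-54 + 130)) = 3*√(k + √76) = 3*√(k + 2*√19))
1/s(A) = 1/(3*√(79/138 + 2*√19))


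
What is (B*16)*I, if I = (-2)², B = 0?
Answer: 0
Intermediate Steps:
I = 4
(B*16)*I = (0*16)*4 = 0*4 = 0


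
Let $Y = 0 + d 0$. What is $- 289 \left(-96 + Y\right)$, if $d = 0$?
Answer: $27744$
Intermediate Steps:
$Y = 0$ ($Y = 0 + 0 \cdot 0 = 0 + 0 = 0$)
$- 289 \left(-96 + Y\right) = - 289 \left(-96 + 0\right) = \left(-289\right) \left(-96\right) = 27744$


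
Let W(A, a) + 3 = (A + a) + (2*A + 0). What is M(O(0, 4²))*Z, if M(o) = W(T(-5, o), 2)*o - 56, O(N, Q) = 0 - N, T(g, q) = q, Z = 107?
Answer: -5992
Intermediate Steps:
O(N, Q) = -N
W(A, a) = -3 + a + 3*A (W(A, a) = -3 + ((A + a) + (2*A + 0)) = -3 + ((A + a) + 2*A) = -3 + (a + 3*A) = -3 + a + 3*A)
M(o) = -56 + o*(-1 + 3*o) (M(o) = (-3 + 2 + 3*o)*o - 56 = (-1 + 3*o)*o - 56 = o*(-1 + 3*o) - 56 = -56 + o*(-1 + 3*o))
M(O(0, 4²))*Z = (-56 + (-1*0)*(-1 + 3*(-1*0)))*107 = (-56 + 0*(-1 + 3*0))*107 = (-56 + 0*(-1 + 0))*107 = (-56 + 0*(-1))*107 = (-56 + 0)*107 = -56*107 = -5992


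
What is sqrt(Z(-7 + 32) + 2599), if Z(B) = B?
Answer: 8*sqrt(41) ≈ 51.225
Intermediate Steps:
sqrt(Z(-7 + 32) + 2599) = sqrt((-7 + 32) + 2599) = sqrt(25 + 2599) = sqrt(2624) = 8*sqrt(41)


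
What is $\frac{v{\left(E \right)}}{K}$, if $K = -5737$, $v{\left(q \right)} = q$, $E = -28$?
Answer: $\frac{28}{5737} \approx 0.0048806$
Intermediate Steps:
$\frac{v{\left(E \right)}}{K} = - \frac{28}{-5737} = \left(-28\right) \left(- \frac{1}{5737}\right) = \frac{28}{5737}$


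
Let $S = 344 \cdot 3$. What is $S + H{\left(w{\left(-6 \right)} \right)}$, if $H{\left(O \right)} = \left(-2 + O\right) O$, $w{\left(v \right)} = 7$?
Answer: $1067$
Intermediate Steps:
$H{\left(O \right)} = O \left(-2 + O\right)$
$S = 1032$
$S + H{\left(w{\left(-6 \right)} \right)} = 1032 + 7 \left(-2 + 7\right) = 1032 + 7 \cdot 5 = 1032 + 35 = 1067$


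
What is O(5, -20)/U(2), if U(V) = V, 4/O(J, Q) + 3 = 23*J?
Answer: 1/56 ≈ 0.017857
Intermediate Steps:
O(J, Q) = 4/(-3 + 23*J)
O(5, -20)/U(2) = (4/(-3 + 23*5))/2 = (4/(-3 + 115))*(1/2) = (4/112)*(1/2) = (4*(1/112))*(1/2) = (1/28)*(1/2) = 1/56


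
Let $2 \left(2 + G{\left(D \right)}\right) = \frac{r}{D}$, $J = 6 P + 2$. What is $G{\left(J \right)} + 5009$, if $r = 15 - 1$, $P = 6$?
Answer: $\frac{190273}{38} \approx 5007.2$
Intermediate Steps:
$r = 14$ ($r = 15 - 1 = 14$)
$J = 38$ ($J = 6 \cdot 6 + 2 = 36 + 2 = 38$)
$G{\left(D \right)} = -2 + \frac{7}{D}$ ($G{\left(D \right)} = -2 + \frac{14 \frac{1}{D}}{2} = -2 + \frac{7}{D}$)
$G{\left(J \right)} + 5009 = \left(-2 + \frac{7}{38}\right) + 5009 = - \frac{69}{38} + 5009 = \frac{190273}{38}$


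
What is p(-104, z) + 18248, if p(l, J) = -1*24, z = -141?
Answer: 18224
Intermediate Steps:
p(l, J) = -24
p(-104, z) + 18248 = -24 + 18248 = 18224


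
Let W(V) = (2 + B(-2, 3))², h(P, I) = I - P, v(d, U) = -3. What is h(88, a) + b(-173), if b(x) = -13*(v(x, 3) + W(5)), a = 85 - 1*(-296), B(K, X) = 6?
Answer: -500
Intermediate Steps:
a = 381 (a = 85 + 296 = 381)
W(V) = 64 (W(V) = (2 + 6)² = 8² = 64)
b(x) = -793 (b(x) = -13*(-3 + 64) = -13*61 = -793)
h(88, a) + b(-173) = (381 - 1*88) - 793 = (381 - 88) - 793 = 293 - 793 = -500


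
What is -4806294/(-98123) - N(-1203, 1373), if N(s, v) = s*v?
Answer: 162076429731/98123 ≈ 1.6518e+6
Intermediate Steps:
-4806294/(-98123) - N(-1203, 1373) = -4806294/(-98123) - (-1203)*1373 = -4806294*(-1/98123) - 1*(-1651719) = 4806294/98123 + 1651719 = 162076429731/98123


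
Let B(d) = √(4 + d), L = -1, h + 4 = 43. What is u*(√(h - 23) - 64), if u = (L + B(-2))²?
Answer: -180 + 120*√2 ≈ -10.294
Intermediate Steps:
h = 39 (h = -4 + 43 = 39)
u = (-1 + √2)² (u = (-1 + √(4 - 2))² = (-1 + √2)² ≈ 0.17157)
u*(√(h - 23) - 64) = (1 - √2)²*(√(39 - 23) - 64) = (1 - √2)²*(√16 - 64) = (1 - √2)²*(4 - 64) = (1 - √2)²*(-60) = -60*(1 - √2)²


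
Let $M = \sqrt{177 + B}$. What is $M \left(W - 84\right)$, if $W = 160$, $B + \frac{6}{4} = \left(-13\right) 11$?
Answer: $38 \sqrt{130} \approx 433.27$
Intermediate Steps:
$B = - \frac{289}{2}$ ($B = - \frac{3}{2} - 143 = - \frac{289}{2} \approx -144.5$)
$M = \frac{\sqrt{130}}{2}$ ($M = \sqrt{177 - \frac{289}{2}} = \sqrt{\frac{65}{2}} = \frac{\sqrt{130}}{2} \approx 5.7009$)
$M \left(W - 84\right) = \frac{\sqrt{130}}{2} \left(160 - 84\right) = \frac{\sqrt{130}}{2} \cdot 76 = 38 \sqrt{130}$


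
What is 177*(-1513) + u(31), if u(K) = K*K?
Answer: -266840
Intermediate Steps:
u(K) = K²
177*(-1513) + u(31) = 177*(-1513) + 31² = -267801 + 961 = -266840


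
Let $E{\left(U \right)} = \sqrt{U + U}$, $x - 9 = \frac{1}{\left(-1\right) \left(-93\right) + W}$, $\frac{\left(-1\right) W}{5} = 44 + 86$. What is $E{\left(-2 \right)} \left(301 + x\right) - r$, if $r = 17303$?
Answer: $-17303 + \frac{345338 i}{557} \approx -17303.0 + 620.0 i$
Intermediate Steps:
$W = -650$ ($W = - 5 \left(44 + 86\right) = \left(-5\right) 130 = -650$)
$x = \frac{5012}{557}$ ($x = 9 + \frac{1}{\left(-1\right) \left(-93\right) - 650} = 9 + \frac{1}{93 - 650} = 9 + \frac{1}{-557} = 9 - \frac{1}{557} = \frac{5012}{557} \approx 8.9982$)
$E{\left(U \right)} = \sqrt{2} \sqrt{U}$ ($E{\left(U \right)} = \sqrt{2 U} = \sqrt{2} \sqrt{U}$)
$E{\left(-2 \right)} \left(301 + x\right) - r = \sqrt{2} \sqrt{-2} \left(301 + \frac{5012}{557}\right) - 17303 = \sqrt{2} i \sqrt{2} \cdot \frac{172669}{557} - 17303 = 2 i \frac{172669}{557} - 17303 = \frac{345338 i}{557} - 17303 = -17303 + \frac{345338 i}{557}$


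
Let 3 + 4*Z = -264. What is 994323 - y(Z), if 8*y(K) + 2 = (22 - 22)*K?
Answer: 3977293/4 ≈ 9.9432e+5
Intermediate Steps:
Z = -267/4 (Z = -¾ + (¼)*(-264) = -¾ - 66 = -267/4 ≈ -66.750)
y(K) = -¼ (y(K) = -¼ + ((22 - 22)*K)/8 = -¼ + (0*K)/8 = -¼ + (⅛)*0 = -¼ + 0 = -¼)
994323 - y(Z) = 994323 - 1*(-¼) = 994323 + ¼ = 3977293/4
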